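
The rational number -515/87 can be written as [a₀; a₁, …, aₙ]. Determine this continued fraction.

[-6; 12, 2, 3]

⌊-515/87⌋ = -6, remainder 7
⌊87/7⌋ = 12, remainder 3
⌊7/3⌋ = 2, remainder 1
⌊3/1⌋ = 3, remainder 0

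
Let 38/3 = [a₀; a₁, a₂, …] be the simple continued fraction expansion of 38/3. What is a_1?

1

38 ÷ 3 → quotient 12, remainder 2
3 ÷ 2 → quotient 1, remainder 1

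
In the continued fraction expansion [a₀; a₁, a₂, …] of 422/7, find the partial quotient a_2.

Run the Euclidean algorithm, recording each quotient:
⌊422/7⌋ = 60, remainder 2
⌊7/2⌋ = 3, remainder 1
⌊2/1⌋ = 2, remainder 0

2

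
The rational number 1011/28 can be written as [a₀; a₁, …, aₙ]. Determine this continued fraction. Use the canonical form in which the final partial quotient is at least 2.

[36; 9, 3]

Repeatedly divide and take the remainder:
1011 ÷ 28 → quotient 36, remainder 3
28 ÷ 3 → quotient 9, remainder 1
3 ÷ 1 → quotient 3, remainder 0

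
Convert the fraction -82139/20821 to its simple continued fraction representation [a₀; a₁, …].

[-4; 18, 5, 2, 2, 1, 9, 3]

⌊-82139/20821⌋ = -4, remainder 1145
⌊20821/1145⌋ = 18, remainder 211
⌊1145/211⌋ = 5, remainder 90
⌊211/90⌋ = 2, remainder 31
⌊90/31⌋ = 2, remainder 28
⌊31/28⌋ = 1, remainder 3
⌊28/3⌋ = 9, remainder 1
⌊3/1⌋ = 3, remainder 0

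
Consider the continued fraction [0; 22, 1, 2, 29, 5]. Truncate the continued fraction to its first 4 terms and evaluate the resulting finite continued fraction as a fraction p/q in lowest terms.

3/68

Starting at the tail and folding back:
Start with 2.
1 + 1/(2/1) = 1 + 1/2 = 3/2
22 + 1/(3/2) = 22 + 2/3 = 68/3
0 + 1/(68/3) = 0 + 3/68 = 3/68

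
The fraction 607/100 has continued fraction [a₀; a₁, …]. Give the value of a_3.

Run the Euclidean algorithm, recording each quotient:
607 = 6·100 + 7, so a_0 = 6
100 = 14·7 + 2, so a_1 = 14
7 = 3·2 + 1, so a_2 = 3
2 = 2·1 + 0, so a_3 = 2

2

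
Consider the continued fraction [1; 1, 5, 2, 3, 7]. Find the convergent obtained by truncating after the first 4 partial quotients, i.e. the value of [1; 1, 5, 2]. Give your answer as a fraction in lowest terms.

24/13

Collapse the nested fraction from the inside out:
Start with 2.
5 + 1/(2/1) = 5 + 1/2 = 11/2
1 + 1/(11/2) = 1 + 2/11 = 13/11
1 + 1/(13/11) = 1 + 11/13 = 24/13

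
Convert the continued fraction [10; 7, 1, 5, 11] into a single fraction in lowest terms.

5317/525

a_0 = 10: 10/1
a_1 = 7: 71/7
a_2 = 1: 81/8
a_3 = 5: 476/47
a_4 = 11: 5317/525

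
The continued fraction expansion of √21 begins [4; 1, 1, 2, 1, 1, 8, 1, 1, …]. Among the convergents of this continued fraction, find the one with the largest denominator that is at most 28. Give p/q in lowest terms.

a_0 = 4: 4/1  (≤ bound)
a_1 = 1: 5/1  (≤ bound)
a_2 = 1: 9/2  (≤ bound)
a_3 = 2: 23/5  (≤ bound)
a_4 = 1: 32/7  (≤ bound)
a_5 = 1: 55/12  (≤ bound)
a_6 = 8: 472/103  (> 28, stop)

55/12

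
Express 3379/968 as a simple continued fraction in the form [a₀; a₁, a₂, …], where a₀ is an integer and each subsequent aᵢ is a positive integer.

3379 ÷ 968 → quotient 3, remainder 475
968 ÷ 475 → quotient 2, remainder 18
475 ÷ 18 → quotient 26, remainder 7
18 ÷ 7 → quotient 2, remainder 4
7 ÷ 4 → quotient 1, remainder 3
4 ÷ 3 → quotient 1, remainder 1
3 ÷ 1 → quotient 3, remainder 0

[3; 2, 26, 2, 1, 1, 3]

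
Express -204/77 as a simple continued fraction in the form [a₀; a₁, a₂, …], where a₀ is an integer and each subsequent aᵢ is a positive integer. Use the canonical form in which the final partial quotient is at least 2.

[-3; 2, 1, 5, 1, 3]

-204 = -3·77 + 27, so a_0 = -3
77 = 2·27 + 23, so a_1 = 2
27 = 1·23 + 4, so a_2 = 1
23 = 5·4 + 3, so a_3 = 5
4 = 1·3 + 1, so a_4 = 1
3 = 3·1 + 0, so a_5 = 3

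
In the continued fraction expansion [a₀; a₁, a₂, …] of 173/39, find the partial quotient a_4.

2

173 ÷ 39 → quotient 4, remainder 17
39 ÷ 17 → quotient 2, remainder 5
17 ÷ 5 → quotient 3, remainder 2
5 ÷ 2 → quotient 2, remainder 1
2 ÷ 1 → quotient 2, remainder 0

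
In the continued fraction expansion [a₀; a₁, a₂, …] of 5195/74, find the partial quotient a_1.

Apply division with remainder until the remainder is 0:
5195 = 70·74 + 15, so a_0 = 70
74 = 4·15 + 14, so a_1 = 4

4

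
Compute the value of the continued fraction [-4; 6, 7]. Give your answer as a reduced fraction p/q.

-165/43

Compute successive convergents:
a_0 = -4: -4/1
a_1 = 6: -23/6
a_2 = 7: -165/43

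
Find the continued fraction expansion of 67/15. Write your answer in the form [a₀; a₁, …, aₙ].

67 = 4·15 + 7, so a_0 = 4
15 = 2·7 + 1, so a_1 = 2
7 = 7·1 + 0, so a_2 = 7

[4; 2, 7]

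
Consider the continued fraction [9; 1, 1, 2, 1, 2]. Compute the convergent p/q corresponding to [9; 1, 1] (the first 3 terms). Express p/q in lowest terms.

19/2

a_0 = 9: 9/1
a_1 = 1: 10/1
a_2 = 1: 19/2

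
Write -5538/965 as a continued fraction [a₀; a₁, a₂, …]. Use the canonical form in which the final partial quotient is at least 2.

[-6; 3, 1, 4, 1, 6, 6]

Apply division with remainder until the remainder is 0:
-5538 = -6·965 + 252, so a_0 = -6
965 = 3·252 + 209, so a_1 = 3
252 = 1·209 + 43, so a_2 = 1
209 = 4·43 + 37, so a_3 = 4
43 = 1·37 + 6, so a_4 = 1
37 = 6·6 + 1, so a_5 = 6
6 = 6·1 + 0, so a_6 = 6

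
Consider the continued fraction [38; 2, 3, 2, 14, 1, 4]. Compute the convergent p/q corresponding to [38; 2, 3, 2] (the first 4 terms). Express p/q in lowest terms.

615/16

Start with 2.
3 + 1/(2/1) = 3 + 1/2 = 7/2
2 + 1/(7/2) = 2 + 2/7 = 16/7
38 + 1/(16/7) = 38 + 7/16 = 615/16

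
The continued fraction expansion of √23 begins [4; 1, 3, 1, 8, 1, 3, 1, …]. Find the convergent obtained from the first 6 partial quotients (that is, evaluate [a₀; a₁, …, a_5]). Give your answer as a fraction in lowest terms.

Work from the innermost term outward:
Start with 1.
8 + 1/(1/1) = 8 + 1/1 = 9/1
1 + 1/(9/1) = 1 + 1/9 = 10/9
3 + 1/(10/9) = 3 + 9/10 = 39/10
1 + 1/(39/10) = 1 + 10/39 = 49/39
4 + 1/(49/39) = 4 + 39/49 = 235/49

235/49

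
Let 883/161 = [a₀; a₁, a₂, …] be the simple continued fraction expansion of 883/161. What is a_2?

15

Run the Euclidean algorithm, recording each quotient:
⌊883/161⌋ = 5, remainder 78
⌊161/78⌋ = 2, remainder 5
⌊78/5⌋ = 15, remainder 3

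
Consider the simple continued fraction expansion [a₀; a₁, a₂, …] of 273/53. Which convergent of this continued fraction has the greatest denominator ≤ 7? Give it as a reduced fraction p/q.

a_0 = 5: 5/1  (≤ bound)
a_1 = 6: 31/6  (≤ bound)
a_2 = 1: 36/7  (≤ bound)
a_3 = 1: 67/13  (> 7, stop)

36/7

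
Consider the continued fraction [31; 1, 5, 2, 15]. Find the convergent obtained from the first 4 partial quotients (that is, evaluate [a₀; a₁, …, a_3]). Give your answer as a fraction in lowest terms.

414/13

a_0 = 31: 31/1
a_1 = 1: 32/1
a_2 = 5: 191/6
a_3 = 2: 414/13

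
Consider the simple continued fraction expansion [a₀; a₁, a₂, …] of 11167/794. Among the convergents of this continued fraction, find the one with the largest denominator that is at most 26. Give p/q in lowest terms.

a_0 = 14: 14/1  (≤ bound)
a_1 = 15: 211/15  (≤ bound)
a_2 = 1: 225/16  (≤ bound)
a_3 = 1: 436/31  (> 26, stop)

225/16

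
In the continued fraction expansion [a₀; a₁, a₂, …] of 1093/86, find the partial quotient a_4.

1093 = 12·86 + 61, so a_0 = 12
86 = 1·61 + 25, so a_1 = 1
61 = 2·25 + 11, so a_2 = 2
25 = 2·11 + 3, so a_3 = 2
11 = 3·3 + 2, so a_4 = 3

3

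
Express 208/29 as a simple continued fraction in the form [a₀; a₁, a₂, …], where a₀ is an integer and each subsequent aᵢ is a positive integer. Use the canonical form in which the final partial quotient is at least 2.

Apply division with remainder until the remainder is 0:
208 = 7·29 + 5, so a_0 = 7
29 = 5·5 + 4, so a_1 = 5
5 = 1·4 + 1, so a_2 = 1
4 = 4·1 + 0, so a_3 = 4

[7; 5, 1, 4]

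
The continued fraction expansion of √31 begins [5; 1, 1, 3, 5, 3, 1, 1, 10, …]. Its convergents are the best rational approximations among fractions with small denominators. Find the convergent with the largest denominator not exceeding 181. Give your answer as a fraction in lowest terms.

863/155

List convergents until the denominator exceeds the bound:
a_0 = 5: 5/1  (≤ bound)
a_1 = 1: 6/1  (≤ bound)
a_2 = 1: 11/2  (≤ bound)
a_3 = 3: 39/7  (≤ bound)
a_4 = 5: 206/37  (≤ bound)
a_5 = 3: 657/118  (≤ bound)
a_6 = 1: 863/155  (≤ bound)
a_7 = 1: 1520/273  (> 181, stop)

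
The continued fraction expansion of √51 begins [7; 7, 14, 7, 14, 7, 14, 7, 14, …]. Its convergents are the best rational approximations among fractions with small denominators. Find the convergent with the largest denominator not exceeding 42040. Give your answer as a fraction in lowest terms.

70693/9899

a_0 = 7: 7/1  (≤ bound)
a_1 = 7: 50/7  (≤ bound)
a_2 = 14: 707/99  (≤ bound)
a_3 = 7: 4999/700  (≤ bound)
a_4 = 14: 70693/9899  (≤ bound)
a_5 = 7: 499850/69993  (> 42040, stop)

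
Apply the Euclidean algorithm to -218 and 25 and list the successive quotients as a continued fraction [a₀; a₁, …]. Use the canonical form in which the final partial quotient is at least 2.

Repeatedly divide and take the remainder:
-218 = -9·25 + 7, so a_0 = -9
25 = 3·7 + 4, so a_1 = 3
7 = 1·4 + 3, so a_2 = 1
4 = 1·3 + 1, so a_3 = 1
3 = 3·1 + 0, so a_4 = 3

[-9; 3, 1, 1, 3]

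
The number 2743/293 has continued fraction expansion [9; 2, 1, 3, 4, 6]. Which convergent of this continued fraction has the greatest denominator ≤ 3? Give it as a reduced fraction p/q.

28/3

a_0 = 9: 9/1  (≤ bound)
a_1 = 2: 19/2  (≤ bound)
a_2 = 1: 28/3  (≤ bound)
a_3 = 3: 103/11  (> 3, stop)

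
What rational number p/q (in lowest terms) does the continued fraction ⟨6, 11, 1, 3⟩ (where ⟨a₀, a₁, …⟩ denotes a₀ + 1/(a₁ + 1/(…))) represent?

Build up convergents one term at a time:
a_0 = 6: 6/1
a_1 = 11: 67/11
a_2 = 1: 73/12
a_3 = 3: 286/47

286/47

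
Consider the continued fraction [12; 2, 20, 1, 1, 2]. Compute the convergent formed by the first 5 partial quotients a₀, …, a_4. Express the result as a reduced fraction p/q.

1049/84

Start with 1.
1 + 1/(1/1) = 1 + 1/1 = 2/1
20 + 1/(2/1) = 20 + 1/2 = 41/2
2 + 1/(41/2) = 2 + 2/41 = 84/41
12 + 1/(84/41) = 12 + 41/84 = 1049/84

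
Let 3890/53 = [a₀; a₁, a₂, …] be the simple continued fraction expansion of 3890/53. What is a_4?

3890 = 73·53 + 21, so a_0 = 73
53 = 2·21 + 11, so a_1 = 2
21 = 1·11 + 10, so a_2 = 1
11 = 1·10 + 1, so a_3 = 1
10 = 10·1 + 0, so a_4 = 10

10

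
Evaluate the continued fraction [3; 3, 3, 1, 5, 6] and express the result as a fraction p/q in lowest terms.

Collapse the nested fraction from the inside out:
Start with 6.
5 + 1/(6/1) = 5 + 1/6 = 31/6
1 + 1/(31/6) = 1 + 6/31 = 37/31
3 + 1/(37/31) = 3 + 31/37 = 142/37
3 + 1/(142/37) = 3 + 37/142 = 463/142
3 + 1/(463/142) = 3 + 142/463 = 1531/463

1531/463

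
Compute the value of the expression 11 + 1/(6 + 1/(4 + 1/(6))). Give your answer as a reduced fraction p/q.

Start with 6.
4 + 1/(6/1) = 4 + 1/6 = 25/6
6 + 1/(25/6) = 6 + 6/25 = 156/25
11 + 1/(156/25) = 11 + 25/156 = 1741/156

1741/156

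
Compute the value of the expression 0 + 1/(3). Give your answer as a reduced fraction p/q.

1/3

Compute successive convergents:
a_0 = 0: 0/1
a_1 = 3: 1/3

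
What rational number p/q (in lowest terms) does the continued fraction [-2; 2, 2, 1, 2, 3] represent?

a_0 = -2: -2/1
a_1 = 2: -3/2
a_2 = 2: -8/5
a_3 = 1: -11/7
a_4 = 2: -30/19
a_5 = 3: -101/64

-101/64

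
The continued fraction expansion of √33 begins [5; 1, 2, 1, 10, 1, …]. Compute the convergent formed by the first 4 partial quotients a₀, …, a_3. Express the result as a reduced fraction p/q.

a_0 = 5: 5/1
a_1 = 1: 6/1
a_2 = 2: 17/3
a_3 = 1: 23/4

23/4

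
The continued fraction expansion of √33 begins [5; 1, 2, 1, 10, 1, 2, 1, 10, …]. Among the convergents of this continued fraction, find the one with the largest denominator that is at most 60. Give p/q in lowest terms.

a_0 = 5: 5/1  (≤ bound)
a_1 = 1: 6/1  (≤ bound)
a_2 = 2: 17/3  (≤ bound)
a_3 = 1: 23/4  (≤ bound)
a_4 = 10: 247/43  (≤ bound)
a_5 = 1: 270/47  (≤ bound)
a_6 = 2: 787/137  (> 60, stop)

270/47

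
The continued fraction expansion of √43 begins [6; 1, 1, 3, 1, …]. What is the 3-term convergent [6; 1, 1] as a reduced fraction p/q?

Start with 1.
1 + 1/(1/1) = 1 + 1/1 = 2/1
6 + 1/(2/1) = 6 + 1/2 = 13/2

13/2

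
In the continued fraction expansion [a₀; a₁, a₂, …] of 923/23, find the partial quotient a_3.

Apply division with remainder until the remainder is 0:
923 ÷ 23 → quotient 40, remainder 3
23 ÷ 3 → quotient 7, remainder 2
3 ÷ 2 → quotient 1, remainder 1
2 ÷ 1 → quotient 2, remainder 0

2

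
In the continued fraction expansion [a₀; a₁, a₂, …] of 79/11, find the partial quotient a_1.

Repeatedly divide and take the remainder:
79 = 7·11 + 2, so a_0 = 7
11 = 5·2 + 1, so a_1 = 5

5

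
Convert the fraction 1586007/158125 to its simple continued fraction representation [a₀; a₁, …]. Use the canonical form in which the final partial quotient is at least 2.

[10; 33, 4, 6, 3, 8, 3, 2]

1586007 = 10·158125 + 4757, so a_0 = 10
158125 = 33·4757 + 1144, so a_1 = 33
4757 = 4·1144 + 181, so a_2 = 4
1144 = 6·181 + 58, so a_3 = 6
181 = 3·58 + 7, so a_4 = 3
58 = 8·7 + 2, so a_5 = 8
7 = 3·2 + 1, so a_6 = 3
2 = 2·1 + 0, so a_7 = 2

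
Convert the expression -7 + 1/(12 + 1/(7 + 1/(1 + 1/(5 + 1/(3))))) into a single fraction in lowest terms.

Start with 3.
5 + 1/(3/1) = 5 + 1/3 = 16/3
1 + 1/(16/3) = 1 + 3/16 = 19/16
7 + 1/(19/16) = 7 + 16/19 = 149/19
12 + 1/(149/19) = 12 + 19/149 = 1807/149
-7 + 1/(1807/149) = -7 + 149/1807 = -12500/1807

-12500/1807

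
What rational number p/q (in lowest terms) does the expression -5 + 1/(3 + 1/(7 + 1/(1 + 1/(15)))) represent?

Build up convergents one term at a time:
a_0 = -5: -5/1
a_1 = 3: -14/3
a_2 = 7: -103/22
a_3 = 1: -117/25
a_4 = 15: -1858/397

-1858/397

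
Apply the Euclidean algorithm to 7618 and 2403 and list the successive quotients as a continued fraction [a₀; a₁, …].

[3; 5, 1, 7, 51]

Run the Euclidean algorithm, recording each quotient:
⌊7618/2403⌋ = 3, remainder 409
⌊2403/409⌋ = 5, remainder 358
⌊409/358⌋ = 1, remainder 51
⌊358/51⌋ = 7, remainder 1
⌊51/1⌋ = 51, remainder 0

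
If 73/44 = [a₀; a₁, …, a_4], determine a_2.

Run the Euclidean algorithm, recording each quotient:
73 = 1·44 + 29, so a_0 = 1
44 = 1·29 + 15, so a_1 = 1
29 = 1·15 + 14, so a_2 = 1

1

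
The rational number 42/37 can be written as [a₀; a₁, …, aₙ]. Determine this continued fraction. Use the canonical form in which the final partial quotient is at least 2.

Apply division with remainder until the remainder is 0:
⌊42/37⌋ = 1, remainder 5
⌊37/5⌋ = 7, remainder 2
⌊5/2⌋ = 2, remainder 1
⌊2/1⌋ = 2, remainder 0

[1; 7, 2, 2]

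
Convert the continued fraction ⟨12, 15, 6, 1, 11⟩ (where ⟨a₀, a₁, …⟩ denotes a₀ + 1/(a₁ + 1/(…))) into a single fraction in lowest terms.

15167/1257

Use the convergent recurrence hₖ = aₖ·hₖ₋₁ + hₖ₋₂ (and likewise for the denominators kₖ):
a_0 = 12: 12/1
a_1 = 15: 181/15
a_2 = 6: 1098/91
a_3 = 1: 1279/106
a_4 = 11: 15167/1257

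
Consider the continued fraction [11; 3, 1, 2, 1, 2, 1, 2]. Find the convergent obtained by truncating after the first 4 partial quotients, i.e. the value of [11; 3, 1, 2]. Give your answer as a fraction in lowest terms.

Compute successive convergents:
a_0 = 11: 11/1
a_1 = 3: 34/3
a_2 = 1: 45/4
a_3 = 2: 124/11

124/11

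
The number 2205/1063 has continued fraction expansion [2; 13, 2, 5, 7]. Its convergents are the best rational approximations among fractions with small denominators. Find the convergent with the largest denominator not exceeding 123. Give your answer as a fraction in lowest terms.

56/27

a_0 = 2: 2/1  (≤ bound)
a_1 = 13: 27/13  (≤ bound)
a_2 = 2: 56/27  (≤ bound)
a_3 = 5: 307/148  (> 123, stop)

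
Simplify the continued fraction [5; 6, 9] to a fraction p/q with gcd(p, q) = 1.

a_0 = 5: 5/1
a_1 = 6: 31/6
a_2 = 9: 284/55

284/55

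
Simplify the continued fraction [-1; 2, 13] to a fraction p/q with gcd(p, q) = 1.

-14/27

Starting at the tail and folding back:
Start with 13.
2 + 1/(13/1) = 2 + 1/13 = 27/13
-1 + 1/(27/13) = -1 + 13/27 = -14/27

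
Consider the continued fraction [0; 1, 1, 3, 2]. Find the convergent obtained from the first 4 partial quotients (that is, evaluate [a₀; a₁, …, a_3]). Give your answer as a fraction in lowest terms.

Collapse the nested fraction from the inside out:
Start with 3.
1 + 1/(3/1) = 1 + 1/3 = 4/3
1 + 1/(4/3) = 1 + 3/4 = 7/4
0 + 1/(7/4) = 0 + 4/7 = 4/7

4/7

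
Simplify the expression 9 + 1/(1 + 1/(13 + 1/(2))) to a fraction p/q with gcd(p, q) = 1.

Collapse the nested fraction from the inside out:
Start with 2.
13 + 1/(2/1) = 13 + 1/2 = 27/2
1 + 1/(27/2) = 1 + 2/27 = 29/27
9 + 1/(29/27) = 9 + 27/29 = 288/29

288/29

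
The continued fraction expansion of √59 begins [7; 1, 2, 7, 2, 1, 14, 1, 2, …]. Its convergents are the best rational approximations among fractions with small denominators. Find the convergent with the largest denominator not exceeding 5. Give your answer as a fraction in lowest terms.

23/3

List convergents until the denominator exceeds the bound:
a_0 = 7: 7/1  (≤ bound)
a_1 = 1: 8/1  (≤ bound)
a_2 = 2: 23/3  (≤ bound)
a_3 = 7: 169/22  (> 5, stop)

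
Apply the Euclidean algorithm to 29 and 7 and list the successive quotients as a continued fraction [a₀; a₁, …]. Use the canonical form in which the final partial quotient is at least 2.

[4; 7]

29 ÷ 7 → quotient 4, remainder 1
7 ÷ 1 → quotient 7, remainder 0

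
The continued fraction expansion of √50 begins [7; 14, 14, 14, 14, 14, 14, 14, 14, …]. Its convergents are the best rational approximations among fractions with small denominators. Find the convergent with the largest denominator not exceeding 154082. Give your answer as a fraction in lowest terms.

a_0 = 7: 7/1  (≤ bound)
a_1 = 14: 99/14  (≤ bound)
a_2 = 14: 1393/197  (≤ bound)
a_3 = 14: 19601/2772  (≤ bound)
a_4 = 14: 275807/39005  (≤ bound)
a_5 = 14: 3880899/548842  (> 154082, stop)

275807/39005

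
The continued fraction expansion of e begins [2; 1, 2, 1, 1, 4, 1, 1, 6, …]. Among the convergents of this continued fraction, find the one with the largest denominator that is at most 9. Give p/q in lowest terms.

19/7

a_0 = 2: 2/1  (≤ bound)
a_1 = 1: 3/1  (≤ bound)
a_2 = 2: 8/3  (≤ bound)
a_3 = 1: 11/4  (≤ bound)
a_4 = 1: 19/7  (≤ bound)
a_5 = 4: 87/32  (> 9, stop)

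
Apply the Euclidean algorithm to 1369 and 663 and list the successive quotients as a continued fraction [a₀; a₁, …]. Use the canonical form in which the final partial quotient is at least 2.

[2; 15, 2, 2, 1, 1, 3]

⌊1369/663⌋ = 2, remainder 43
⌊663/43⌋ = 15, remainder 18
⌊43/18⌋ = 2, remainder 7
⌊18/7⌋ = 2, remainder 4
⌊7/4⌋ = 1, remainder 3
⌊4/3⌋ = 1, remainder 1
⌊3/1⌋ = 3, remainder 0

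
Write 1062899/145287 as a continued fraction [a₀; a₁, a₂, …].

Repeatedly divide and take the remainder:
1062899 ÷ 145287 → quotient 7, remainder 45890
145287 ÷ 45890 → quotient 3, remainder 7617
45890 ÷ 7617 → quotient 6, remainder 188
7617 ÷ 188 → quotient 40, remainder 97
188 ÷ 97 → quotient 1, remainder 91
97 ÷ 91 → quotient 1, remainder 6
91 ÷ 6 → quotient 15, remainder 1
6 ÷ 1 → quotient 6, remainder 0

[7; 3, 6, 40, 1, 1, 15, 6]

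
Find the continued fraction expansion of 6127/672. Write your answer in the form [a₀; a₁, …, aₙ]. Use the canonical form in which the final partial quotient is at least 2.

[9; 8, 1, 1, 39]

Repeatedly divide and take the remainder:
6127 ÷ 672 → quotient 9, remainder 79
672 ÷ 79 → quotient 8, remainder 40
79 ÷ 40 → quotient 1, remainder 39
40 ÷ 39 → quotient 1, remainder 1
39 ÷ 1 → quotient 39, remainder 0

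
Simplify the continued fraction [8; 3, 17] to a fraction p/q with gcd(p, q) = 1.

Compute successive convergents:
a_0 = 8: 8/1
a_1 = 3: 25/3
a_2 = 17: 433/52

433/52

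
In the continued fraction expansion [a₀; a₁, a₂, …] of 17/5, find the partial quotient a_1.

2

⌊17/5⌋ = 3, remainder 2
⌊5/2⌋ = 2, remainder 1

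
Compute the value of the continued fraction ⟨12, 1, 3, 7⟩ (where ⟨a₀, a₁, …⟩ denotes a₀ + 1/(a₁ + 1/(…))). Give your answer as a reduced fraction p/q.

Starting at the tail and folding back:
Start with 7.
3 + 1/(7/1) = 3 + 1/7 = 22/7
1 + 1/(22/7) = 1 + 7/22 = 29/22
12 + 1/(29/22) = 12 + 22/29 = 370/29

370/29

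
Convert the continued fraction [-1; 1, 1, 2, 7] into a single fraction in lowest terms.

-15/37

Start with 7.
2 + 1/(7/1) = 2 + 1/7 = 15/7
1 + 1/(15/7) = 1 + 7/15 = 22/15
1 + 1/(22/15) = 1 + 15/22 = 37/22
-1 + 1/(37/22) = -1 + 22/37 = -15/37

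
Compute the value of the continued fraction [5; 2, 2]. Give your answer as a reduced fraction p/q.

27/5

Start with 2.
2 + 1/(2/1) = 2 + 1/2 = 5/2
5 + 1/(5/2) = 5 + 2/5 = 27/5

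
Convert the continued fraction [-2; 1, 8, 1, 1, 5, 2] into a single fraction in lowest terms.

Start with 2.
5 + 1/(2/1) = 5 + 1/2 = 11/2
1 + 1/(11/2) = 1 + 2/11 = 13/11
1 + 1/(13/11) = 1 + 11/13 = 24/13
8 + 1/(24/13) = 8 + 13/24 = 205/24
1 + 1/(205/24) = 1 + 24/205 = 229/205
-2 + 1/(229/205) = -2 + 205/229 = -253/229

-253/229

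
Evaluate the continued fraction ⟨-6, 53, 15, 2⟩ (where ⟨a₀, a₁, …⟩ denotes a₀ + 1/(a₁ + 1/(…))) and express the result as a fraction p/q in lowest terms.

Start with 2.
15 + 1/(2/1) = 15 + 1/2 = 31/2
53 + 1/(31/2) = 53 + 2/31 = 1645/31
-6 + 1/(1645/31) = -6 + 31/1645 = -9839/1645

-9839/1645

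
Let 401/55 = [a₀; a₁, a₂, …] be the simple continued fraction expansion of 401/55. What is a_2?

Run the Euclidean algorithm, recording each quotient:
⌊401/55⌋ = 7, remainder 16
⌊55/16⌋ = 3, remainder 7
⌊16/7⌋ = 2, remainder 2

2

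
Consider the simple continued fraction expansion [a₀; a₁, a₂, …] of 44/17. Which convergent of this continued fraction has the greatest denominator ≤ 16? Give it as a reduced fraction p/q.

a_0 = 2: 2/1  (≤ bound)
a_1 = 1: 3/1  (≤ bound)
a_2 = 1: 5/2  (≤ bound)
a_3 = 2: 13/5  (≤ bound)
a_4 = 3: 44/17  (> 16, stop)

13/5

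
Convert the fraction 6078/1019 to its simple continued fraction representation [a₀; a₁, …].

[5; 1, 27, 3, 3, 1, 2]

6078 = 5·1019 + 983, so a_0 = 5
1019 = 1·983 + 36, so a_1 = 1
983 = 27·36 + 11, so a_2 = 27
36 = 3·11 + 3, so a_3 = 3
11 = 3·3 + 2, so a_4 = 3
3 = 1·2 + 1, so a_5 = 1
2 = 2·1 + 0, so a_6 = 2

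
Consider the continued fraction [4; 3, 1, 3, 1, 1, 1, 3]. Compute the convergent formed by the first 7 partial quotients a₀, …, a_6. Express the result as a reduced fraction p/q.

226/53

Start with 1.
1 + 1/(1/1) = 1 + 1/1 = 2/1
1 + 1/(2/1) = 1 + 1/2 = 3/2
3 + 1/(3/2) = 3 + 2/3 = 11/3
1 + 1/(11/3) = 1 + 3/11 = 14/11
3 + 1/(14/11) = 3 + 11/14 = 53/14
4 + 1/(53/14) = 4 + 14/53 = 226/53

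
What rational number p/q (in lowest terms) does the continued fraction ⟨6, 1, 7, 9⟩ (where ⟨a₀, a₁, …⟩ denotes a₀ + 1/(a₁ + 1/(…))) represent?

502/73

Start with 9.
7 + 1/(9/1) = 7 + 1/9 = 64/9
1 + 1/(64/9) = 1 + 9/64 = 73/64
6 + 1/(73/64) = 6 + 64/73 = 502/73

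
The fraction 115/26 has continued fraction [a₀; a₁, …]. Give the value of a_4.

115 = 4·26 + 11, so a_0 = 4
26 = 2·11 + 4, so a_1 = 2
11 = 2·4 + 3, so a_2 = 2
4 = 1·3 + 1, so a_3 = 1
3 = 3·1 + 0, so a_4 = 3

3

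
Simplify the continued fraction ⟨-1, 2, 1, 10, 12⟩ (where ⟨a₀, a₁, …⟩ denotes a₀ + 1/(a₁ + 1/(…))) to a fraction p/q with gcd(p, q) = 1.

-254/387

Start with 12.
10 + 1/(12/1) = 10 + 1/12 = 121/12
1 + 1/(121/12) = 1 + 12/121 = 133/121
2 + 1/(133/121) = 2 + 121/133 = 387/133
-1 + 1/(387/133) = -1 + 133/387 = -254/387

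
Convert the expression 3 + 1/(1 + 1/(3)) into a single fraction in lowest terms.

Starting at the tail and folding back:
Start with 3.
1 + 1/(3/1) = 1 + 1/3 = 4/3
3 + 1/(4/3) = 3 + 3/4 = 15/4

15/4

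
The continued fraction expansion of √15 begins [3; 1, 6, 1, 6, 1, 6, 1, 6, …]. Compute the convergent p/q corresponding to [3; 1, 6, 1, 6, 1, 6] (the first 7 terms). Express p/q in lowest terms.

1677/433

Start with 6.
1 + 1/(6/1) = 1 + 1/6 = 7/6
6 + 1/(7/6) = 6 + 6/7 = 48/7
1 + 1/(48/7) = 1 + 7/48 = 55/48
6 + 1/(55/48) = 6 + 48/55 = 378/55
1 + 1/(378/55) = 1 + 55/378 = 433/378
3 + 1/(433/378) = 3 + 378/433 = 1677/433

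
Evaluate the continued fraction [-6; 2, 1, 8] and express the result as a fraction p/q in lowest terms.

-147/26

Compute successive convergents:
a_0 = -6: -6/1
a_1 = 2: -11/2
a_2 = 1: -17/3
a_3 = 8: -147/26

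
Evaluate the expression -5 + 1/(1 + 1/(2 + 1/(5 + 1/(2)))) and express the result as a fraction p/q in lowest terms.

-151/35

Starting at the tail and folding back:
Start with 2.
5 + 1/(2/1) = 5 + 1/2 = 11/2
2 + 1/(11/2) = 2 + 2/11 = 24/11
1 + 1/(24/11) = 1 + 11/24 = 35/24
-5 + 1/(35/24) = -5 + 24/35 = -151/35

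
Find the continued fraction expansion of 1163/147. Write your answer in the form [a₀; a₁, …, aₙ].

[7; 1, 10, 3, 4]

1163 ÷ 147 → quotient 7, remainder 134
147 ÷ 134 → quotient 1, remainder 13
134 ÷ 13 → quotient 10, remainder 4
13 ÷ 4 → quotient 3, remainder 1
4 ÷ 1 → quotient 4, remainder 0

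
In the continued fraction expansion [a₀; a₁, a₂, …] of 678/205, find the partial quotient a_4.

678 ÷ 205 → quotient 3, remainder 63
205 ÷ 63 → quotient 3, remainder 16
63 ÷ 16 → quotient 3, remainder 15
16 ÷ 15 → quotient 1, remainder 1
15 ÷ 1 → quotient 15, remainder 0

15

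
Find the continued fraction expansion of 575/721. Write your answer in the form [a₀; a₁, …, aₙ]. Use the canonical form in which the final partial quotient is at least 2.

[0; 1, 3, 1, 15, 4, 2]

575 ÷ 721 → quotient 0, remainder 575
721 ÷ 575 → quotient 1, remainder 146
575 ÷ 146 → quotient 3, remainder 137
146 ÷ 137 → quotient 1, remainder 9
137 ÷ 9 → quotient 15, remainder 2
9 ÷ 2 → quotient 4, remainder 1
2 ÷ 1 → quotient 2, remainder 0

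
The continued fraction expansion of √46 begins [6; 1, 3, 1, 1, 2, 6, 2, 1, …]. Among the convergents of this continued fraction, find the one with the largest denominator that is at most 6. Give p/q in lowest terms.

34/5

a_0 = 6: 6/1  (≤ bound)
a_1 = 1: 7/1  (≤ bound)
a_2 = 3: 27/4  (≤ bound)
a_3 = 1: 34/5  (≤ bound)
a_4 = 1: 61/9  (> 6, stop)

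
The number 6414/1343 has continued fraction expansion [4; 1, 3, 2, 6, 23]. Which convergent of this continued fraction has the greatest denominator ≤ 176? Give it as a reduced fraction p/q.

a_0 = 4: 4/1  (≤ bound)
a_1 = 1: 5/1  (≤ bound)
a_2 = 3: 19/4  (≤ bound)
a_3 = 2: 43/9  (≤ bound)
a_4 = 6: 277/58  (≤ bound)
a_5 = 23: 6414/1343  (> 176, stop)

277/58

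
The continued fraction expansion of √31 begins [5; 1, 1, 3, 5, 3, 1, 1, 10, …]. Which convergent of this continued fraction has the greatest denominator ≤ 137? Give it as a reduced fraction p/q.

657/118

List convergents until the denominator exceeds the bound:
a_0 = 5: 5/1  (≤ bound)
a_1 = 1: 6/1  (≤ bound)
a_2 = 1: 11/2  (≤ bound)
a_3 = 3: 39/7  (≤ bound)
a_4 = 5: 206/37  (≤ bound)
a_5 = 3: 657/118  (≤ bound)
a_6 = 1: 863/155  (> 137, stop)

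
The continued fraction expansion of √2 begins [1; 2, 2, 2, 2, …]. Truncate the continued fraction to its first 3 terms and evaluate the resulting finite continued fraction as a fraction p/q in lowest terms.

Start with 2.
2 + 1/(2/1) = 2 + 1/2 = 5/2
1 + 1/(5/2) = 1 + 2/5 = 7/5

7/5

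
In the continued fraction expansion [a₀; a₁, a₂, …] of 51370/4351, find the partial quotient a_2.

Run the Euclidean algorithm, recording each quotient:
51370 ÷ 4351 → quotient 11, remainder 3509
4351 ÷ 3509 → quotient 1, remainder 842
3509 ÷ 842 → quotient 4, remainder 141

4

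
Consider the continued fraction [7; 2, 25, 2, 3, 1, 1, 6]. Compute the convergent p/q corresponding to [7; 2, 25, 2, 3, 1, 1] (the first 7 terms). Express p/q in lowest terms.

Starting at the tail and folding back:
Start with 1.
1 + 1/(1/1) = 1 + 1/1 = 2/1
3 + 1/(2/1) = 3 + 1/2 = 7/2
2 + 1/(7/2) = 2 + 2/7 = 16/7
25 + 1/(16/7) = 25 + 7/16 = 407/16
2 + 1/(407/16) = 2 + 16/407 = 830/407
7 + 1/(830/407) = 7 + 407/830 = 6217/830

6217/830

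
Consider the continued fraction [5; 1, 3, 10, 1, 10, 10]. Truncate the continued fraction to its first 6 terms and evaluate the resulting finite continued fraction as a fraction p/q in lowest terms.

2826/491

Collapse the nested fraction from the inside out:
Start with 10.
1 + 1/(10/1) = 1 + 1/10 = 11/10
10 + 1/(11/10) = 10 + 10/11 = 120/11
3 + 1/(120/11) = 3 + 11/120 = 371/120
1 + 1/(371/120) = 1 + 120/371 = 491/371
5 + 1/(491/371) = 5 + 371/491 = 2826/491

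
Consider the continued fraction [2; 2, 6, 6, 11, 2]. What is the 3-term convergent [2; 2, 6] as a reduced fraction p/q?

Work from the innermost term outward:
Start with 6.
2 + 1/(6/1) = 2 + 1/6 = 13/6
2 + 1/(13/6) = 2 + 6/13 = 32/13

32/13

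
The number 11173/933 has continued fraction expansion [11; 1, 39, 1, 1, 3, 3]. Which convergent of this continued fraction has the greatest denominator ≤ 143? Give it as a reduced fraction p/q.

970/81

a_0 = 11: 11/1  (≤ bound)
a_1 = 1: 12/1  (≤ bound)
a_2 = 39: 479/40  (≤ bound)
a_3 = 1: 491/41  (≤ bound)
a_4 = 1: 970/81  (≤ bound)
a_5 = 3: 3401/284  (> 143, stop)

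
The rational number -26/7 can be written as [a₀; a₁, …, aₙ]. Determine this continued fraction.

[-4; 3, 2]

-26 ÷ 7 → quotient -4, remainder 2
7 ÷ 2 → quotient 3, remainder 1
2 ÷ 1 → quotient 2, remainder 0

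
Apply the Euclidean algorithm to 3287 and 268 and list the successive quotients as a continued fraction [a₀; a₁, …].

[12; 3, 1, 3, 2, 3, 2]

⌊3287/268⌋ = 12, remainder 71
⌊268/71⌋ = 3, remainder 55
⌊71/55⌋ = 1, remainder 16
⌊55/16⌋ = 3, remainder 7
⌊16/7⌋ = 2, remainder 2
⌊7/2⌋ = 3, remainder 1
⌊2/1⌋ = 2, remainder 0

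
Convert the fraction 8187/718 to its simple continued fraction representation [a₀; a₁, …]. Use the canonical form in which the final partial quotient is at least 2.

[11; 2, 2, 15, 1, 1, 4]

8187 = 11·718 + 289, so a_0 = 11
718 = 2·289 + 140, so a_1 = 2
289 = 2·140 + 9, so a_2 = 2
140 = 15·9 + 5, so a_3 = 15
9 = 1·5 + 4, so a_4 = 1
5 = 1·4 + 1, so a_5 = 1
4 = 4·1 + 0, so a_6 = 4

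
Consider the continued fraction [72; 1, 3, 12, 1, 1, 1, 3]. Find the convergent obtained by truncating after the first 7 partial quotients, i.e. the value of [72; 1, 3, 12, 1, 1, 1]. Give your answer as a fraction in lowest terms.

a_0 = 72: 72/1
a_1 = 1: 73/1
a_2 = 3: 291/4
a_3 = 12: 3565/49
a_4 = 1: 3856/53
a_5 = 1: 7421/102
a_6 = 1: 11277/155

11277/155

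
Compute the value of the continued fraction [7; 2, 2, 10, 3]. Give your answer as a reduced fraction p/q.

1192/161

Use the convergent recurrence hₖ = aₖ·hₖ₋₁ + hₖ₋₂ (and likewise for the denominators kₖ):
a_0 = 7: 7/1
a_1 = 2: 15/2
a_2 = 2: 37/5
a_3 = 10: 385/52
a_4 = 3: 1192/161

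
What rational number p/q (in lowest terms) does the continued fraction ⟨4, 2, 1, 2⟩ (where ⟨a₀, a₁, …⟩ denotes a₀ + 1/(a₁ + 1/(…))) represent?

Start with 2.
1 + 1/(2/1) = 1 + 1/2 = 3/2
2 + 1/(3/2) = 2 + 2/3 = 8/3
4 + 1/(8/3) = 4 + 3/8 = 35/8

35/8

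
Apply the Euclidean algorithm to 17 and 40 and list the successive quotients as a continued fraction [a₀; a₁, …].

[0; 2, 2, 1, 5]

Repeatedly divide and take the remainder:
17 = 0·40 + 17, so a_0 = 0
40 = 2·17 + 6, so a_1 = 2
17 = 2·6 + 5, so a_2 = 2
6 = 1·5 + 1, so a_3 = 1
5 = 5·1 + 0, so a_4 = 5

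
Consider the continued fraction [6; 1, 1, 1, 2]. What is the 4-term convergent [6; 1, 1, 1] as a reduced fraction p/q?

Start with 1.
1 + 1/(1/1) = 1 + 1/1 = 2/1
1 + 1/(2/1) = 1 + 1/2 = 3/2
6 + 1/(3/2) = 6 + 2/3 = 20/3

20/3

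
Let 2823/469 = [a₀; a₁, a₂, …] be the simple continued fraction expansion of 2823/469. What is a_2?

9

2823 ÷ 469 → quotient 6, remainder 9
469 ÷ 9 → quotient 52, remainder 1
9 ÷ 1 → quotient 9, remainder 0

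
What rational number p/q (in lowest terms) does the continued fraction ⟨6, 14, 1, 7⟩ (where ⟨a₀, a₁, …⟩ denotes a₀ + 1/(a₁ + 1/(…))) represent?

Compute successive convergents:
a_0 = 6: 6/1
a_1 = 14: 85/14
a_2 = 1: 91/15
a_3 = 7: 722/119

722/119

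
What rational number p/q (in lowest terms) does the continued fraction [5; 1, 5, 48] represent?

1686/289

Use the convergent recurrence hₖ = aₖ·hₖ₋₁ + hₖ₋₂ (and likewise for the denominators kₖ):
a_0 = 5: 5/1
a_1 = 1: 6/1
a_2 = 5: 35/6
a_3 = 48: 1686/289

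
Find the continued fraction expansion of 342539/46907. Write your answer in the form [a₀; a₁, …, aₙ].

Apply division with remainder until the remainder is 0:
342539 = 7·46907 + 14190, so a_0 = 7
46907 = 3·14190 + 4337, so a_1 = 3
14190 = 3·4337 + 1179, so a_2 = 3
4337 = 3·1179 + 800, so a_3 = 3
1179 = 1·800 + 379, so a_4 = 1
800 = 2·379 + 42, so a_5 = 2
379 = 9·42 + 1, so a_6 = 9
42 = 42·1 + 0, so a_7 = 42

[7; 3, 3, 3, 1, 2, 9, 42]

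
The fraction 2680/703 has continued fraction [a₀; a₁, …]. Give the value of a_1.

Repeatedly divide and take the remainder:
2680 = 3·703 + 571, so a_0 = 3
703 = 1·571 + 132, so a_1 = 1

1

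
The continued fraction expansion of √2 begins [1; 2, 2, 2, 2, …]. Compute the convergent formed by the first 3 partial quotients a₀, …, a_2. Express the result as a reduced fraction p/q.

Start with 2.
2 + 1/(2/1) = 2 + 1/2 = 5/2
1 + 1/(5/2) = 1 + 2/5 = 7/5

7/5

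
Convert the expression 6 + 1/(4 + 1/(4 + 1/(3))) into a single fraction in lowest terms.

343/55

Use the convergent recurrence hₖ = aₖ·hₖ₋₁ + hₖ₋₂ (and likewise for the denominators kₖ):
a_0 = 6: 6/1
a_1 = 4: 25/4
a_2 = 4: 106/17
a_3 = 3: 343/55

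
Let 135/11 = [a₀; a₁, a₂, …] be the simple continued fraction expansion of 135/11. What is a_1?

3

135 ÷ 11 → quotient 12, remainder 3
11 ÷ 3 → quotient 3, remainder 2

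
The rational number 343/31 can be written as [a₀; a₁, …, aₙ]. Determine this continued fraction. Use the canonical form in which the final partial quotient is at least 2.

[11; 15, 2]

343 = 11·31 + 2, so a_0 = 11
31 = 15·2 + 1, so a_1 = 15
2 = 2·1 + 0, so a_2 = 2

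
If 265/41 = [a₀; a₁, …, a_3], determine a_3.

265 = 6·41 + 19, so a_0 = 6
41 = 2·19 + 3, so a_1 = 2
19 = 6·3 + 1, so a_2 = 6
3 = 3·1 + 0, so a_3 = 3

3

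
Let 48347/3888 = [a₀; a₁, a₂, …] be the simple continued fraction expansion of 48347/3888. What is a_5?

Run the Euclidean algorithm, recording each quotient:
⌊48347/3888⌋ = 12, remainder 1691
⌊3888/1691⌋ = 2, remainder 506
⌊1691/506⌋ = 3, remainder 173
⌊506/173⌋ = 2, remainder 160
⌊173/160⌋ = 1, remainder 13
⌊160/13⌋ = 12, remainder 4

12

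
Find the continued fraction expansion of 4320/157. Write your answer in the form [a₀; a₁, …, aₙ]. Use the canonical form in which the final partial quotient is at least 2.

[27; 1, 1, 15, 5]

⌊4320/157⌋ = 27, remainder 81
⌊157/81⌋ = 1, remainder 76
⌊81/76⌋ = 1, remainder 5
⌊76/5⌋ = 15, remainder 1
⌊5/1⌋ = 5, remainder 0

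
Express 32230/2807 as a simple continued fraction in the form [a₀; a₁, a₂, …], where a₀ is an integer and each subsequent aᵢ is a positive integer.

[11; 2, 13, 2, 1, 1, 9, 2]

Run the Euclidean algorithm, recording each quotient:
32230 ÷ 2807 → quotient 11, remainder 1353
2807 ÷ 1353 → quotient 2, remainder 101
1353 ÷ 101 → quotient 13, remainder 40
101 ÷ 40 → quotient 2, remainder 21
40 ÷ 21 → quotient 1, remainder 19
21 ÷ 19 → quotient 1, remainder 2
19 ÷ 2 → quotient 9, remainder 1
2 ÷ 1 → quotient 2, remainder 0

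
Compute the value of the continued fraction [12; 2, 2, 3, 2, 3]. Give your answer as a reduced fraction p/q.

1663/134

Work from the innermost term outward:
Start with 3.
2 + 1/(3/1) = 2 + 1/3 = 7/3
3 + 1/(7/3) = 3 + 3/7 = 24/7
2 + 1/(24/7) = 2 + 7/24 = 55/24
2 + 1/(55/24) = 2 + 24/55 = 134/55
12 + 1/(134/55) = 12 + 55/134 = 1663/134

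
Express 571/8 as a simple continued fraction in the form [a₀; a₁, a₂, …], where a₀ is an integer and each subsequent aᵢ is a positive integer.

571 ÷ 8 → quotient 71, remainder 3
8 ÷ 3 → quotient 2, remainder 2
3 ÷ 2 → quotient 1, remainder 1
2 ÷ 1 → quotient 2, remainder 0

[71; 2, 1, 2]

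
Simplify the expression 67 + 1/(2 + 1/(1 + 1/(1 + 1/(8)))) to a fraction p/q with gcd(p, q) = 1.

Work from the innermost term outward:
Start with 8.
1 + 1/(8/1) = 1 + 1/8 = 9/8
1 + 1/(9/8) = 1 + 8/9 = 17/9
2 + 1/(17/9) = 2 + 9/17 = 43/17
67 + 1/(43/17) = 67 + 17/43 = 2898/43

2898/43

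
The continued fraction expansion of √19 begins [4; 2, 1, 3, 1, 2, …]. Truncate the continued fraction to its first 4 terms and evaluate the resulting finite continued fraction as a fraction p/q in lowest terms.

a_0 = 4: 4/1
a_1 = 2: 9/2
a_2 = 1: 13/3
a_3 = 3: 48/11

48/11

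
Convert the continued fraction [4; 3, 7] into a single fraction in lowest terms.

95/22

Start with 7.
3 + 1/(7/1) = 3 + 1/7 = 22/7
4 + 1/(22/7) = 4 + 7/22 = 95/22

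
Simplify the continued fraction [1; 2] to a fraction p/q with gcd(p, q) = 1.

3/2

Start with 2.
1 + 1/(2/1) = 1 + 1/2 = 3/2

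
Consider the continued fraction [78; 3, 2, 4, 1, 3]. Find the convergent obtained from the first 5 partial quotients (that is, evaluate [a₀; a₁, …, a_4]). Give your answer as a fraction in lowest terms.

Use the convergent recurrence hₖ = aₖ·hₖ₋₁ + hₖ₋₂ (and likewise for the denominators kₖ):
a_0 = 78: 78/1
a_1 = 3: 235/3
a_2 = 2: 548/7
a_3 = 4: 2427/31
a_4 = 1: 2975/38

2975/38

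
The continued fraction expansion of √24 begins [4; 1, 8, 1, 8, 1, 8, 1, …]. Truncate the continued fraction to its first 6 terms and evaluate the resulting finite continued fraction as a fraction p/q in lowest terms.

485/99

Compute successive convergents:
a_0 = 4: 4/1
a_1 = 1: 5/1
a_2 = 8: 44/9
a_3 = 1: 49/10
a_4 = 8: 436/89
a_5 = 1: 485/99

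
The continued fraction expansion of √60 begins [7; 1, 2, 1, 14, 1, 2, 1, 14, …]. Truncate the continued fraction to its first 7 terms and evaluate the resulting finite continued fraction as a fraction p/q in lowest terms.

Start with 2.
1 + 1/(2/1) = 1 + 1/2 = 3/2
14 + 1/(3/2) = 14 + 2/3 = 44/3
1 + 1/(44/3) = 1 + 3/44 = 47/44
2 + 1/(47/44) = 2 + 44/47 = 138/47
1 + 1/(138/47) = 1 + 47/138 = 185/138
7 + 1/(185/138) = 7 + 138/185 = 1433/185

1433/185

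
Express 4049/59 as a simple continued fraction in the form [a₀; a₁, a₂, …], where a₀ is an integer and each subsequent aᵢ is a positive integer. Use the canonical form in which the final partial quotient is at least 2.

Apply division with remainder until the remainder is 0:
⌊4049/59⌋ = 68, remainder 37
⌊59/37⌋ = 1, remainder 22
⌊37/22⌋ = 1, remainder 15
⌊22/15⌋ = 1, remainder 7
⌊15/7⌋ = 2, remainder 1
⌊7/1⌋ = 7, remainder 0

[68; 1, 1, 1, 2, 7]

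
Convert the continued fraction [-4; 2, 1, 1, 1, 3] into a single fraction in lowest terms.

Collapse the nested fraction from the inside out:
Start with 3.
1 + 1/(3/1) = 1 + 1/3 = 4/3
1 + 1/(4/3) = 1 + 3/4 = 7/4
1 + 1/(7/4) = 1 + 4/7 = 11/7
2 + 1/(11/7) = 2 + 7/11 = 29/11
-4 + 1/(29/11) = -4 + 11/29 = -105/29

-105/29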